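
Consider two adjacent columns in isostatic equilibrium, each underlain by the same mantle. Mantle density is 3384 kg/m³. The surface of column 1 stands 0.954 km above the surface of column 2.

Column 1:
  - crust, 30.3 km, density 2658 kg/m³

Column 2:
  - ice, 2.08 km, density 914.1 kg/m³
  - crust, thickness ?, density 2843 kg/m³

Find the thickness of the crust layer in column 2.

25.2 km

Take the compensation level at the base of the deeper column (depth z_c below the surface of column 1) and equate Σ ρ_i t_i down to z_c; mantle fills any gap and the z_c terms cancel.
Column 1: 30.3×2658 + (z_c − 30.3)×3384
Column 2: 0.954×0 + 2.08×914.1 + x×2843 + (z_c − 0.954 − 2.08 − x)×3384
The z_c×3384 term appears on both sides and cancels. Collect the known terms of each column as K = Σ(ρt)_known − 3384 × (depth of known layers): K_1 = 80537.4 − 3384×30.3 = −21997.8; K_2 = 1901.328 − 3384×(0.954 + 2.08) = −8365.728.
Balance: K_1 = K_2 − x×(3384 − 2843), so x = (K_2 − K_1)/(3384 − 2843) = 13632.1/541 = 25.2 km.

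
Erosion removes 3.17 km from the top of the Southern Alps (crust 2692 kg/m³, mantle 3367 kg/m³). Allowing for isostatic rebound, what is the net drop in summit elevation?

Rebound u = e ρ_c/ρ_m = 3.17 km × 2692/3367 = 2.534 km.
Net surface drop = e − u = 3.17 km − 2.534 km = e (ρ_m − ρ_c)/ρ_m = 0.636 km.

0.636 km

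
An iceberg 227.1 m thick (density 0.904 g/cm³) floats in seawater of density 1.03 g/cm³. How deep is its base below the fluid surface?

Draft d = t ρ_obj/ρ_fluid = 227.1 m × 0.904/1.03 = 199 m.

199 m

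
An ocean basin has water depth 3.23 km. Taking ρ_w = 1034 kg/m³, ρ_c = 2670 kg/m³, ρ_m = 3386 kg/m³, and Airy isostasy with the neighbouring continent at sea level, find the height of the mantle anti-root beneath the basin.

7.38 km

For local isostatic compensation: replacing crust with seawater at the top is compensated by replacing crust with mantle at the base: d (ρ_c − ρ_w) = a (ρ_m − ρ_c).
a = d (ρ_c − ρ_w)/(ρ_m − ρ_c) = 3.23 km × 1636/716 = 7.38 km.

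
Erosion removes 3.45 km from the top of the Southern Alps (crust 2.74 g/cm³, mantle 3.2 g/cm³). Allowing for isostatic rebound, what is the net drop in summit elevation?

0.496 km

Rebound u = e ρ_c/ρ_m = 3.45 km × 2.74/3.2 = 2.954 km.
Net surface drop = e − u = 3.45 km − 2.954 km = e (ρ_m − ρ_c)/ρ_m = 0.496 km.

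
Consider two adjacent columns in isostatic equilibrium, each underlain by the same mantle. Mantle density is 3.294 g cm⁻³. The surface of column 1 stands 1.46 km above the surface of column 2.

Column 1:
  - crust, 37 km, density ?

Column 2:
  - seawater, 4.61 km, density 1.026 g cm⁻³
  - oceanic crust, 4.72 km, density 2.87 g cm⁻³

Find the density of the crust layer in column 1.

Take the compensation level at the base of the deeper column (depth z_c below the surface of column 1) and equate Σ ρ_i t_i down to z_c; mantle fills any gap and the z_c terms cancel.
Column 1: 37×ρ + (z_c − 37)×3.294
Column 2: 1.46×0 + 4.61×1.026 + 4.72×2.87 + (z_c − 1.46 − 9.33)×3.294
The z_c×3.294 term appears on both sides and cancels. Collect the known terms of each column as K = Σ(ρt)_known − 3.294 × (depth of known layers): K_1 = 0 − 3.294×37 = −121.878; K_2 = 18.27626 − 3.294×(1.46 + 9.33) = −17.266.
Balance: K_1 + 37×ρ = K_2, so ρ = (K_2 − K_1)/37 = 104.612/37 = 2.83 g cm⁻³.

2.83 g cm⁻³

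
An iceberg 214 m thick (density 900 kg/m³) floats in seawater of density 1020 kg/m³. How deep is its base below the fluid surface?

Draft d = t ρ_obj/ρ_fluid = 214 m × 900/1020 = 189 m.

189 m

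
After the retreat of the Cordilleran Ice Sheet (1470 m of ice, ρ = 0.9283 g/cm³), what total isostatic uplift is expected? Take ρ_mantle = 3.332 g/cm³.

Removing the load lets mantle flow back in; uplift u satisfies ρ_ice t = ρ_m u.
u = t ρ_ice/ρ_m = 1470 m × 0.9283/3.332 = 410 m.

410 m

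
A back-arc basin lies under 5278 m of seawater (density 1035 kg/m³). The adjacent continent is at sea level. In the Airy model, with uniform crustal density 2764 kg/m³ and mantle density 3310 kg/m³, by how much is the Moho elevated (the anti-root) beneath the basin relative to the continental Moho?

For local isostatic compensation: replacing crust with seawater at the top is compensated by replacing crust with mantle at the base: d (ρ_c − ρ_w) = a (ρ_m − ρ_c).
a = d (ρ_c − ρ_w)/(ρ_m − ρ_c) = 5278 m × 1729/546 = 16700 m.

16700 m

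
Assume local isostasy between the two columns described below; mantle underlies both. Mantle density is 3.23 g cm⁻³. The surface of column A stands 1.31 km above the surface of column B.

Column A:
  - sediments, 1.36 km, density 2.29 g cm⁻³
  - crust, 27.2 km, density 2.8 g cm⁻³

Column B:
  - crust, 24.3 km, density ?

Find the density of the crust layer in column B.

2.87 g cm⁻³

Take the compensation level at the base of the deeper column (depth z_c below the surface of column A) and equate Σ ρ_i t_i down to z_c; mantle fills any gap and the z_c terms cancel.
Column A: 1.36×2.29 + 27.2×2.8 + (z_c − 28.56)×3.23
Column B: 1.31×0 + 24.3×ρ + (z_c − 1.31 − 24.3)×3.23
The z_c×3.23 term appears on both sides and cancels. Collect the known terms of each column as K = Σ(ρt)_known − 3.23 × (depth of known layers): K_A = 79.2744 − 3.23×28.56 = −12.9744; K_B = 0 − 3.23×(1.31 + 24.3) = −82.7203.
Balance: K_A = K_B + 24.3×ρ, so ρ = (K_A − K_B)/24.3 = 69.7459/24.3 = 2.87 g cm⁻³.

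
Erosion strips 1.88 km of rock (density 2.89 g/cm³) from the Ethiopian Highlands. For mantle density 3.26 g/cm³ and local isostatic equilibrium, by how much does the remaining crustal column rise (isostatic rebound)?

Unloading: uplift u = e ρ_c/ρ_m = 1.88 km × 2.89/3.26 = 1.67 km.

1.67 km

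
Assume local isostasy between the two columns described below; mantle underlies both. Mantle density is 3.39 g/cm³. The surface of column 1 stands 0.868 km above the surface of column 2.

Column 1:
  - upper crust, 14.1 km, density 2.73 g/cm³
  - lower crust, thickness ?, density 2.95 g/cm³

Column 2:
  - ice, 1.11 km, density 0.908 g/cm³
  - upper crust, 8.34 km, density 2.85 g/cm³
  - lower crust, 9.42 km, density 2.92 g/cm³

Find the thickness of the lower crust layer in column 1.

Take the compensation level at the base of the deeper column (depth z_c below the surface of column 1) and equate Σ ρ_i t_i down to z_c; mantle fills any gap and the z_c terms cancel.
Column 1: 14.1×2.73 + x×2.95 + (z_c − 14.1 − x)×3.39
Column 2: 0.868×0 + 1.11×0.908 + 8.34×2.85 + 9.42×2.92 + (z_c − 0.868 − 18.87)×3.39
The z_c×3.39 term appears on both sides and cancels. Collect the known terms of each column as K = Σ(ρt)_known − 3.39 × (depth of known layers): K_1 = 38.493 − 3.39×14.1 = −9.306; K_2 = 52.28328 − 3.39×(0.868 + 18.87) = −14.62854.
Balance: K_1 − x×(3.39 − 2.95) = K_2, so x = (K_1 − K_2)/(3.39 − 2.95) = 5.32254/0.44 = 12.1 km.

12.1 km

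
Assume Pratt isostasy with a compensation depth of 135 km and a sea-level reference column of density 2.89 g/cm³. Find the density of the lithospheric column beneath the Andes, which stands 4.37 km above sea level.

2.8 g/cm³

Pratt balance: ρ_ref D = ρ (D + h).
ρ = ρ_ref D/(D + h) = 2.89 × 135 km/(135 km + 4.37 km) = 2.8 g/cm³.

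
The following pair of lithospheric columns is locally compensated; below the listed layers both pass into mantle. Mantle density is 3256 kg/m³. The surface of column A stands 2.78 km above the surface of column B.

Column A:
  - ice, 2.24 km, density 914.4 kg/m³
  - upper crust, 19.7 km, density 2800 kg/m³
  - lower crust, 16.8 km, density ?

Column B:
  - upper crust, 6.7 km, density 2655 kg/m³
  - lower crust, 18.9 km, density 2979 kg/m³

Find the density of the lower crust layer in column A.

Take the compensation level at the base of the deeper column (depth z_c below the surface of column A) and equate Σ ρ_i t_i down to z_c; mantle fills any gap and the z_c terms cancel.
Column A: 2.24×914.4 + 19.7×2800 + 16.8×ρ + (z_c − 38.74)×3256
Column B: 2.78×0 + 6.7×2655 + 18.9×2979 + (z_c − 2.78 − 25.6)×3256
The z_c×3256 term appears on both sides and cancels. Collect the known terms of each column as K = Σ(ρt)_known − 3256 × (depth of known layers): K_A = 57208.256 − 3256×38.74 = −68929.184; K_B = 74091.6 − 3256×(2.78 + 25.6) = −18313.68.
Balance: K_A + 16.8×ρ = K_B, so ρ = (K_B − K_A)/16.8 = 50615.5/16.8 = 3010 kg/m³.

3010 kg/m³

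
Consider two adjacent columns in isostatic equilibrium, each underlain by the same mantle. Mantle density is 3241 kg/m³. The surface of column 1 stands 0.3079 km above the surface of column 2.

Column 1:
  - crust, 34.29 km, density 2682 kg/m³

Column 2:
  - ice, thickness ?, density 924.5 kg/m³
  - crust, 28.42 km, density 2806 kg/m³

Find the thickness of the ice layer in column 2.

Take the compensation level at the base of the deeper column (depth z_c below the surface of column 1) and equate Σ ρ_i t_i down to z_c; mantle fills any gap and the z_c terms cancel.
Column 1: 34.29×2682 + (z_c − 34.29)×3241
Column 2: 0.3079×0 + x×924.5 + 28.42×2806 + (z_c − 0.3079 − 28.42 − x)×3241
The z_c×3241 term appears on both sides and cancels. Collect the known terms of each column as K = Σ(ρt)_known − 3241 × (depth of known layers): K_1 = 91965.78 − 3241×34.29 = −19168.11; K_2 = 79746.52 − 3241×(0.3079 + 28.42) = −13360.6039.
Balance: K_1 = K_2 − x×(3241 − 924.5), so x = (K_2 − K_1)/(3241 − 924.5) = 5807.51/2316.5 = 2.51 km.

2.51 km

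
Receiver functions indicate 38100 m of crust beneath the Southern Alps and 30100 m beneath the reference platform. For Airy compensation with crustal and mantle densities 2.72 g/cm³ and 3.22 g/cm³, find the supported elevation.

1240 m

Excess crust Δ = 38100 m − 30100 m = 8000 m, split between elevation h and root r with h + r = Δ.
Airy balance ρ_c h = (ρ_m − ρ_c) r gives r = h ρ_c/(ρ_m − ρ_c), so h (1 + ρ_c/(ρ_m − ρ_c)) = Δ, i.e. h = Δ (ρ_m − ρ_c)/ρ_m.
h = 8000 m × 0.5/3.22 = 1240 m.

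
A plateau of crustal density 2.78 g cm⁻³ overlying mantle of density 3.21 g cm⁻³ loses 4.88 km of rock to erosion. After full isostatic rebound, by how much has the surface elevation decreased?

Rebound u = e ρ_c/ρ_m = 4.88 km × 2.78/3.21 = 4.226 km.
Net surface drop = e − u = 4.88 km − 4.226 km = e (ρ_m − ρ_c)/ρ_m = 0.654 km.

0.654 km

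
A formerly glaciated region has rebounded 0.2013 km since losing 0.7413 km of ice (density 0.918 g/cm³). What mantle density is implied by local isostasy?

ρ_m = ρ_ice t / u = 0.918 × 0.7413 km/0.2013 km = 3.38 g/cm³.

3.38 g/cm³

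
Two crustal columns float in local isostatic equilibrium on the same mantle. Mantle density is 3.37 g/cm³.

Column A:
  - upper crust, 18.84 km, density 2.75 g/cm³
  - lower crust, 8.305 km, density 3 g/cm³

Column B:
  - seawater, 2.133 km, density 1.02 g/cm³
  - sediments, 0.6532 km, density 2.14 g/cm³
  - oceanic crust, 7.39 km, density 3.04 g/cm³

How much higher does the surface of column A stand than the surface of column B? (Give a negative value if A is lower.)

For any compensation level in the mantle, the mantle terms cancel and isostasy reduces to e = (Σt_A − Σt_B) − (Σ(ρt)_A − Σ(ρt)_B) / ρ_m.
Σt_A = 27.145 km; Σt_B = 10.1762 km; Σ(ρt)_A = 76.725; Σ(ρt)_B = 26.039108 (in km·g/cm³).
e = (27.145 − 10.1762) − (76.725 − 26.039108) / 3.37 = 1.93 km.

1.93 km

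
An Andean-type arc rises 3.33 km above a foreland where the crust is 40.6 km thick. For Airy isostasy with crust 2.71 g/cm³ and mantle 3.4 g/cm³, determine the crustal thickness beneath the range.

57 km

Root depth r = h ρ_c / (ρ_m − ρ_c) = 3.33 km × 2.71 / 0.69 = 13.08 km.
Total thickness = T + h + r = 40.6 km + 3.33 km + 13.08 km = 57 km.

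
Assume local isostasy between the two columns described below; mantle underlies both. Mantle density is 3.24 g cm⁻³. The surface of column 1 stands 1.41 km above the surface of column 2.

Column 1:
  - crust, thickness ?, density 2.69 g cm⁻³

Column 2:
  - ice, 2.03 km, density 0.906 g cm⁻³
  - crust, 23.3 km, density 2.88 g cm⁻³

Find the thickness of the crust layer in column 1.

32.2 km

Take the compensation level at the base of the deeper column (depth z_c below the surface of column 1) and equate Σ ρ_i t_i down to z_c; mantle fills any gap and the z_c terms cancel.
Column 1: x×2.69 + (z_c − 0 − x)×3.24
Column 2: 1.41×0 + 2.03×0.906 + 23.3×2.88 + (z_c − 1.41 − 25.33)×3.24
The z_c×3.24 term appears on both sides and cancels. Collect the known terms of each column as K = Σ(ρt)_known − 3.24 × (depth of known layers): K_1 = 0 − 3.24×0 = 0; K_2 = 68.94318 − 3.24×(1.41 + 25.33) = −17.69442.
Balance: K_1 − x×(3.24 − 2.69) = K_2, so x = (K_1 − K_2)/(3.24 − 2.69) = 17.6944/0.55 = 32.2 km.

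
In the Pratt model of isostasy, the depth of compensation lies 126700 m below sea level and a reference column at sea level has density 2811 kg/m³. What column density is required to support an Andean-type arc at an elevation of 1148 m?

Pratt balance: ρ_ref D = ρ (D + h).
ρ = ρ_ref D/(D + h) = 2811 × 126700 m/(126700 m + 1148 m) = 2790 kg/m³.

2790 kg/m³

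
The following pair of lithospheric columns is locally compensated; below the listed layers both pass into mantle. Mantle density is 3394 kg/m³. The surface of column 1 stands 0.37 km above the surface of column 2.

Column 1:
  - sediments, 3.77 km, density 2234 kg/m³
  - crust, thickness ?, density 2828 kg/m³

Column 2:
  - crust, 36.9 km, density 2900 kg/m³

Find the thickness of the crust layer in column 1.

26.7 km

Take the compensation level at the base of the deeper column (depth z_c below the surface of column 1) and equate Σ ρ_i t_i down to z_c; mantle fills any gap and the z_c terms cancel.
Column 1: 3.77×2234 + x×2828 + (z_c − 3.77 − x)×3394
Column 2: 0.37×0 + 36.9×2900 + (z_c − 0.37 − 36.9)×3394
The z_c×3394 term appears on both sides and cancels. Collect the known terms of each column as K = Σ(ρt)_known − 3394 × (depth of known layers): K_1 = 8422.18 − 3394×3.77 = −4373.2; K_2 = 107010 − 3394×(0.37 + 36.9) = −19484.38.
Balance: K_1 − x×(3394 − 2828) = K_2, so x = (K_1 − K_2)/(3394 − 2828) = 15111.2/566 = 26.7 km.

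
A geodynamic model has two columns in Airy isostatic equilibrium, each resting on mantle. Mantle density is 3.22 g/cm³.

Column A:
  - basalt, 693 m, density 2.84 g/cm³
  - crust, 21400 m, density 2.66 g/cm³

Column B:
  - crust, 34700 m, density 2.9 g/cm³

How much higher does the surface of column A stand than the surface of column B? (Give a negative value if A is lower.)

355 m

For any compensation level in the mantle, the mantle terms cancel and isostasy reduces to e = (Σt_A − Σt_B) − (Σ(ρt)_A − Σ(ρt)_B) / ρ_m.
Σt_A = 22093 m; Σt_B = 34700 m; Σ(ρt)_A = 58892.12; Σ(ρt)_B = 100630 (in m·g/cm³).
e = (22093 − 34700) − (58892.12 − 100630) / 3.22 = 355 m.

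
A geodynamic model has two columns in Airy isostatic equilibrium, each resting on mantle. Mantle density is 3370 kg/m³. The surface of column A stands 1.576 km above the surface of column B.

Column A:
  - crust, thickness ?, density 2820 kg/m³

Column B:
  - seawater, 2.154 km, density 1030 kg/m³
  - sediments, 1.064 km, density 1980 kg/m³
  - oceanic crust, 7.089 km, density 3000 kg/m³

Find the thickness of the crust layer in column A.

Take the compensation level at the base of the deeper column (depth z_c below the surface of column A) and equate Σ ρ_i t_i down to z_c; mantle fills any gap and the z_c terms cancel.
Column A: x×2820 + (z_c − 0 − x)×3370
Column B: 1.576×0 + 2.154×1030 + 1.064×1980 + 7.089×3000 + (z_c − 1.576 − 10.307)×3370
The z_c×3370 term appears on both sides and cancels. Collect the known terms of each column as K = Σ(ρt)_known − 3370 × (depth of known layers): K_A = 0 − 3370×0 = 0; K_B = 25592.34 − 3370×(1.576 + 10.307) = −14453.37.
Balance: K_A − x×(3370 − 2820) = K_B, so x = (K_A − K_B)/(3370 − 2820) = 14453.4/550 = 26.3 km.

26.3 km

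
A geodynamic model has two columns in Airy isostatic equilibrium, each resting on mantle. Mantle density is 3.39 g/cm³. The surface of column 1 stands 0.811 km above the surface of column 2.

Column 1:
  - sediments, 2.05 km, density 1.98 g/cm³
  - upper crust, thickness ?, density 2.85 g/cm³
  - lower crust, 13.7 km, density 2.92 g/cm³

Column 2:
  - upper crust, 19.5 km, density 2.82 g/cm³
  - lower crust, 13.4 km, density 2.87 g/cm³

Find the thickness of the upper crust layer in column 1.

21.3 km

Take the compensation level at the base of the deeper column (depth z_c below the surface of column 1) and equate Σ ρ_i t_i down to z_c; mantle fills any gap and the z_c terms cancel.
Column 1: 2.05×1.98 + x×2.85 + 13.7×2.92 + (z_c − 15.75 − x)×3.39
Column 2: 0.811×0 + 19.5×2.82 + 13.4×2.87 + (z_c − 0.811 − 32.9)×3.39
The z_c×3.39 term appears on both sides and cancels. Collect the known terms of each column as K = Σ(ρt)_known − 3.39 × (depth of known layers): K_1 = 44.063 − 3.39×15.75 = −9.3295; K_2 = 93.448 − 3.39×(0.811 + 32.9) = −20.83229.
Balance: K_1 − x×(3.39 − 2.85) = K_2, so x = (K_1 − K_2)/(3.39 − 2.85) = 11.5028/0.54 = 21.3 km.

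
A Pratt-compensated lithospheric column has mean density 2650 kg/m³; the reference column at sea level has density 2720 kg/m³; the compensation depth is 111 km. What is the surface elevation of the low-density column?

ρ_ref D = ρ (D + h) → h = D (ρ_ref − ρ)/ρ.
h = 111 km × (2720 − 2650)/2650 = 2.93 km.

2.93 km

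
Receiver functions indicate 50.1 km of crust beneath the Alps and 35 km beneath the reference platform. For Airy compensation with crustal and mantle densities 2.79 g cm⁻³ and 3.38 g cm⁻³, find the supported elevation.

Excess crust Δ = 50.1 km − 35 km = 15.1 km, split between elevation h and root r with h + r = Δ.
Airy balance ρ_c h = (ρ_m − ρ_c) r gives r = h ρ_c/(ρ_m − ρ_c), so h (1 + ρ_c/(ρ_m − ρ_c)) = Δ, i.e. h = Δ (ρ_m − ρ_c)/ρ_m.
h = 15.1 km × 0.59/3.38 = 2.64 km.

2.64 km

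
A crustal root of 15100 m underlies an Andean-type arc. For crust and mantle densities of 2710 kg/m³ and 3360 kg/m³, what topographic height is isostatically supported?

3620 m

Isostatic balance requires: ρ_c h = (ρ_m − ρ_c) r.
h = r (ρ_m − ρ_c) / ρ_c = 15100 m × (3360 − 2710) / 2710 = 3620 m.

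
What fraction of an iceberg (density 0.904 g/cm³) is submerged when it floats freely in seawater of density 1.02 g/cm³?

0.886

Submerged fraction = ρ_obj/ρ_fluid = 0.904/1.02 = 0.886.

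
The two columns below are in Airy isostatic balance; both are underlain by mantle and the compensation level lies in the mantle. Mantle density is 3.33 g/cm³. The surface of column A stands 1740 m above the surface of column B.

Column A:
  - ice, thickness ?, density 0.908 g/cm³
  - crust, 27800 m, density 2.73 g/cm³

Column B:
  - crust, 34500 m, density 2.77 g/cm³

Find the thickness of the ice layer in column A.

Take the compensation level at the base of the deeper column (depth z_c below the surface of column A) and equate Σ ρ_i t_i down to z_c; mantle fills any gap and the z_c terms cancel.
Column A: x×0.908 + 27800×2.73 + (z_c − 27800 − x)×3.33
Column B: 1740×0 + 34500×2.77 + (z_c − 1740 − 34500)×3.33
The z_c×3.33 term appears on both sides and cancels. Collect the known terms of each column as K = Σ(ρt)_known − 3.33 × (depth of known layers): K_A = 75894 − 3.33×27800 = −16680; K_B = 95565 − 3.33×(1740 + 34500) = −25114.2.
Balance: K_A − x×(3.33 − 0.908) = K_B, so x = (K_A − K_B)/(3.33 − 0.908) = 8434.2/2.422 = 3480 m.

3480 m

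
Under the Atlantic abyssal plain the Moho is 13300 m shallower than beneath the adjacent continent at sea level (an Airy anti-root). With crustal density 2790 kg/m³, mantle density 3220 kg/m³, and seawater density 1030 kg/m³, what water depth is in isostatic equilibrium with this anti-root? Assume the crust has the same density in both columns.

Replacing a thickness d of crust by seawater at the top must be balanced by replacing crust with mantle at the base: d (ρ_c − ρ_w) = a (ρ_m − ρ_c).
d = a (ρ_m − ρ_c)/(ρ_c − ρ_w) = 13300 m × 430/1760 = 3250 m.

3250 m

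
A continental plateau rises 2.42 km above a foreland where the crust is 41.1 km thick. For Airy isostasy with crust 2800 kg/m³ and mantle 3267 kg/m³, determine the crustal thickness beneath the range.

Root depth r = h ρ_c / (ρ_m − ρ_c) = 2.42 km × 2800 / 467 = 14.51 km.
Total thickness = T + h + r = 41.1 km + 2.42 km + 14.51 km = 58 km.

58 km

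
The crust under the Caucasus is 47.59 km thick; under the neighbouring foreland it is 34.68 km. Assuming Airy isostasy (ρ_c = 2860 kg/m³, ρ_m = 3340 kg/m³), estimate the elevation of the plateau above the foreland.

Excess crust Δ = 47.59 km − 34.68 km = 12.91 km, split between elevation h and root r with h + r = Δ.
Airy balance ρ_c h = (ρ_m − ρ_c) r gives r = h ρ_c/(ρ_m − ρ_c), so h (1 + ρ_c/(ρ_m − ρ_c)) = Δ, i.e. h = Δ (ρ_m − ρ_c)/ρ_m.
h = 12.91 km × 480/3340 = 1.86 km.

1.86 km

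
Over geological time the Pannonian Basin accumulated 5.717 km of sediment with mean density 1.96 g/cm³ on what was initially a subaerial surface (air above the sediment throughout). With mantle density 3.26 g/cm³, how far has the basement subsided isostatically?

Subaerial load: s = t ρ_sed / ρ_m = 5.717 km × 1.96/3.26 = 3.44 km.

3.44 km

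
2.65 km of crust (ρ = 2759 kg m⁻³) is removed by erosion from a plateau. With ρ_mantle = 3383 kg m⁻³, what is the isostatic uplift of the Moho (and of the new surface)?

Unloading: uplift u = e ρ_c/ρ_m = 2.65 km × 2759/3383 = 2.16 km.

2.16 km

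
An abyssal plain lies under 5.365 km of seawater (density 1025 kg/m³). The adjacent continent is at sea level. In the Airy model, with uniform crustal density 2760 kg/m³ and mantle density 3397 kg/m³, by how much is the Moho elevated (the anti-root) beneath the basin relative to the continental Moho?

For local isostatic compensation: replacing crust with seawater at the top is compensated by replacing crust with mantle at the base: d (ρ_c − ρ_w) = a (ρ_m − ρ_c).
a = d (ρ_c − ρ_w)/(ρ_m − ρ_c) = 5.365 km × 1735/637 = 14.6 km.

14.6 km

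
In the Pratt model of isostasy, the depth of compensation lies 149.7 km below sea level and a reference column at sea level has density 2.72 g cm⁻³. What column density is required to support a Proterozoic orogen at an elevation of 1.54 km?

2.69 g cm⁻³

Pratt balance: ρ_ref D = ρ (D + h).
ρ = ρ_ref D/(D + h) = 2.72 × 149.7 km/(149.7 km + 1.54 km) = 2.69 g cm⁻³.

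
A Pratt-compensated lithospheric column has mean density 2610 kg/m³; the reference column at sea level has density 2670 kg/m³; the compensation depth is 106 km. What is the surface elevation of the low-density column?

ρ_ref D = ρ (D + h) → h = D (ρ_ref − ρ)/ρ.
h = 106 km × (2670 − 2610)/2610 = 2.44 km.

2.44 km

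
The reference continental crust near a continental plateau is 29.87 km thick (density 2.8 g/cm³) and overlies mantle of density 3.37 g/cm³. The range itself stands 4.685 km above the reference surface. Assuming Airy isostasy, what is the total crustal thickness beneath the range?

Root depth r = h ρ_c / (ρ_m − ρ_c) = 4.685 km × 2.8 / 0.57 = 23.01 km.
Total thickness = T + h + r = 29.87 km + 4.685 km + 23.01 km = 57.6 km.

57.6 km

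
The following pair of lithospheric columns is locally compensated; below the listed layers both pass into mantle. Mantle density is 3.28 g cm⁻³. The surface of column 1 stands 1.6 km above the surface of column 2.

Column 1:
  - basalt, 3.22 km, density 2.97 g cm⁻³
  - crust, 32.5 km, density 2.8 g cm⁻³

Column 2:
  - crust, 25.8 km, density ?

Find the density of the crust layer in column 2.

2.84 g cm⁻³

Take the compensation level at the base of the deeper column (depth z_c below the surface of column 1) and equate Σ ρ_i t_i down to z_c; mantle fills any gap and the z_c terms cancel.
Column 1: 3.22×2.97 + 32.5×2.8 + (z_c − 35.72)×3.28
Column 2: 1.6×0 + 25.8×ρ + (z_c − 1.6 − 25.8)×3.28
The z_c×3.28 term appears on both sides and cancels. Collect the known terms of each column as K = Σ(ρt)_known − 3.28 × (depth of known layers): K_1 = 100.5634 − 3.28×35.72 = −16.5982; K_2 = 0 − 3.28×(1.6 + 25.8) = −89.872.
Balance: K_1 = K_2 + 25.8×ρ, so ρ = (K_1 − K_2)/25.8 = 73.2738/25.8 = 2.84 g cm⁻³.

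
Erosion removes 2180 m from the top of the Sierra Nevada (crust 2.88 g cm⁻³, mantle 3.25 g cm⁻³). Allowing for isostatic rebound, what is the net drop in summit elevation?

248 m

Rebound u = e ρ_c/ρ_m = 2180 m × 2.88/3.25 = 1932 m.
Net surface drop = e − u = 2180 m − 1932 m = e (ρ_m − ρ_c)/ρ_m = 248 m.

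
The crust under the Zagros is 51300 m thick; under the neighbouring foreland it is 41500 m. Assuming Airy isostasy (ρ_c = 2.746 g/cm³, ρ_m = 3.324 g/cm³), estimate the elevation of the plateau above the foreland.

1700 m

Excess crust Δ = 51300 m − 41500 m = 9800 m, split between elevation h and root r with h + r = Δ.
Airy balance ρ_c h = (ρ_m − ρ_c) r gives r = h ρ_c/(ρ_m − ρ_c), so h (1 + ρ_c/(ρ_m − ρ_c)) = Δ, i.e. h = Δ (ρ_m − ρ_c)/ρ_m.
h = 9800 m × 0.578/3.324 = 1700 m.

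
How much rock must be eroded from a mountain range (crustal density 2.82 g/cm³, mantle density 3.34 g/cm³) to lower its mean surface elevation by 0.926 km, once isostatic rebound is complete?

Net drop Δ = e − u = e − e ρ_c/ρ_m = e (ρ_m − ρ_c)/ρ_m.
e = Δ ρ_m/(ρ_m − ρ_c) = 0.926 km × 3.34/0.52 = 5.95 km.

5.95 km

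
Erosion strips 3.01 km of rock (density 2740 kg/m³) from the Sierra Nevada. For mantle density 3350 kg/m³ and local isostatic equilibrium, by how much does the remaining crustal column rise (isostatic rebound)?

2.46 km

Unloading: uplift u = e ρ_c/ρ_m = 3.01 km × 2740/3350 = 2.46 km.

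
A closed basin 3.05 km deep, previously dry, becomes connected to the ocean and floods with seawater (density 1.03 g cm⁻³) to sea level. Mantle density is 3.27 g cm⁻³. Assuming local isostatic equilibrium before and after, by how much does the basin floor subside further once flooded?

1.4 km

After flooding the water column is d + s deep. Its weight must equal the weight of mantle displaced by the extra subsidence s: (d + s) ρ_w = s ρ_m.
s = d ρ_w / (ρ_m − ρ_w) = 3.05 km × 1.03/(3.27 − 1.03) = 1.4 km.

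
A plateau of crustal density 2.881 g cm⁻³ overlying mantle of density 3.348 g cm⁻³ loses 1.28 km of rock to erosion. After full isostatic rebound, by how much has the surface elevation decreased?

0.179 km

Rebound u = e ρ_c/ρ_m = 1.28 km × 2.881/3.348 = 1.101 km.
Net surface drop = e − u = 1.28 km − 1.101 km = e (ρ_m − ρ_c)/ρ_m = 0.179 km.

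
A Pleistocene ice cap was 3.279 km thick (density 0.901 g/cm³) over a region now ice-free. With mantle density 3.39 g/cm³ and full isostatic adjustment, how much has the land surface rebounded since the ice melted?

0.871 km

Removing the load lets mantle flow back in; uplift u satisfies ρ_ice t = ρ_m u.
u = t ρ_ice/ρ_m = 3.279 km × 0.901/3.39 = 0.871 km.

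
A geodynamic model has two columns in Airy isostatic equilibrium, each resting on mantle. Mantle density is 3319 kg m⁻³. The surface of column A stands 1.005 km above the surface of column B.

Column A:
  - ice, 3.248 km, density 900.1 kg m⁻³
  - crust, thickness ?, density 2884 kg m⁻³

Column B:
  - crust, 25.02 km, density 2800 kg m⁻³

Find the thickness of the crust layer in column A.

19.5 km

Take the compensation level at the base of the deeper column (depth z_c below the surface of column A) and equate Σ ρ_i t_i down to z_c; mantle fills any gap and the z_c terms cancel.
Column A: 3.248×900.1 + x×2884 + (z_c − 3.248 − x)×3319
Column B: 1.005×0 + 25.02×2800 + (z_c − 1.005 − 25.02)×3319
The z_c×3319 term appears on both sides and cancels. Collect the known terms of each column as K = Σ(ρt)_known − 3319 × (depth of known layers): K_A = 2923.5248 − 3319×3.248 = −7856.5872; K_B = 70056 − 3319×(1.005 + 25.02) = −16320.975.
Balance: K_A − x×(3319 − 2884) = K_B, so x = (K_A − K_B)/(3319 − 2884) = 8464.39/435 = 19.5 km.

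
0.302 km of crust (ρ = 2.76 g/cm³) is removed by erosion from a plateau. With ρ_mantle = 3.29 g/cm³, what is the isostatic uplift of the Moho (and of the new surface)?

Unloading: uplift u = e ρ_c/ρ_m = 0.302 km × 2.76/3.29 = 0.253 km.

0.253 km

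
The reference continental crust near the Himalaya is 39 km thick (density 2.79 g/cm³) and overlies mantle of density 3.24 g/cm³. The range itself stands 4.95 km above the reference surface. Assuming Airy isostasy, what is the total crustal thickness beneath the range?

Root depth r = h ρ_c / (ρ_m − ρ_c) = 4.95 km × 2.79 / 0.45 = 30.69 km.
Total thickness = T + h + r = 39 km + 4.95 km + 30.69 km = 74.6 km.

74.6 km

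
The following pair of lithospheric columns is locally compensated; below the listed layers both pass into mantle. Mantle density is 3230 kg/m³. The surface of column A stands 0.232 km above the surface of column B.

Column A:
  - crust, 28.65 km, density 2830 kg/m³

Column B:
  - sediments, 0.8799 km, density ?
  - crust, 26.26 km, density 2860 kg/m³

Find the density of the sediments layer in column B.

Take the compensation level at the base of the deeper column (depth z_c below the surface of column A) and equate Σ ρ_i t_i down to z_c; mantle fills any gap and the z_c terms cancel.
Column A: 28.65×2830 + (z_c − 28.65)×3230
Column B: 0.232×0 + 0.8799×ρ + 26.26×2860 + (z_c − 0.232 − 27.1399)×3230
The z_c×3230 term appears on both sides and cancels. Collect the known terms of each column as K = Σ(ρt)_known − 3230 × (depth of known layers): K_A = 81079.5 − 3230×28.65 = −11460; K_B = 75103.6 − 3230×(0.232 + 27.1399) = −13307.637.
Balance: K_A = K_B + 0.8799×ρ, so ρ = (K_A − K_B)/0.8799 = 1847.64/0.8799 = 2100 kg/m³.

2100 kg/m³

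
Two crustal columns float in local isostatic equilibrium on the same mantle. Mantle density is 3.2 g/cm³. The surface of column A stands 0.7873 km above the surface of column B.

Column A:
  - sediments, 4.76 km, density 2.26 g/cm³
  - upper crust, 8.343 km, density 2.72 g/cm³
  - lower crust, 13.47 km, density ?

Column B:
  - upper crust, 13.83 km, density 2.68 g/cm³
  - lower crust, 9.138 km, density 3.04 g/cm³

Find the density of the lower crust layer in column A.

Take the compensation level at the base of the deeper column (depth z_c below the surface of column A) and equate Σ ρ_i t_i down to z_c; mantle fills any gap and the z_c terms cancel.
Column A: 4.76×2.26 + 8.343×2.72 + 13.47×ρ + (z_c − 26.573)×3.2
Column B: 0.7873×0 + 13.83×2.68 + 9.138×3.04 + (z_c − 0.7873 − 22.968)×3.2
The z_c×3.2 term appears on both sides and cancels. Collect the known terms of each column as K = Σ(ρt)_known − 3.2 × (depth of known layers): K_A = 33.45056 − 3.2×26.573 = −51.58304; K_B = 64.84392 − 3.2×(0.7873 + 22.968) = −11.17304.
Balance: K_A + 13.47×ρ = K_B, so ρ = (K_B − K_A)/13.47 = 40.41/13.47 = 3 g/cm³.

3 g/cm³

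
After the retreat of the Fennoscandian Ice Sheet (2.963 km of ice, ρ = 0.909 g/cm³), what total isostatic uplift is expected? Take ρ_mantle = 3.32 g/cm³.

Removing the load lets mantle flow back in; uplift u satisfies ρ_ice t = ρ_m u.
u = t ρ_ice/ρ_m = 2.963 km × 0.909/3.32 = 0.811 km.

0.811 km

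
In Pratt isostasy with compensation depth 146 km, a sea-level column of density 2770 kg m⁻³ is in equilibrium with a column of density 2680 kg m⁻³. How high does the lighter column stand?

4.9 km

ρ_ref D = ρ (D + h) → h = D (ρ_ref − ρ)/ρ.
h = 146 km × (2770 − 2680)/2680 = 4.9 km.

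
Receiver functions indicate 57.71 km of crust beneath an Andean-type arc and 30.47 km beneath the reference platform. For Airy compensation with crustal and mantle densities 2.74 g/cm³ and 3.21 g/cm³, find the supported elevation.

3.99 km

Excess crust Δ = 57.71 km − 30.47 km = 27.24 km, split between elevation h and root r with h + r = Δ.
Airy balance ρ_c h = (ρ_m − ρ_c) r gives r = h ρ_c/(ρ_m − ρ_c), so h (1 + ρ_c/(ρ_m − ρ_c)) = Δ, i.e. h = Δ (ρ_m − ρ_c)/ρ_m.
h = 27.24 km × 0.47/3.21 = 3.99 km.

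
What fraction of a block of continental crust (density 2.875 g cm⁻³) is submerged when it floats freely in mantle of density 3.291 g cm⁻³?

0.874

Submerged fraction = ρ_obj/ρ_fluid = 2.875/3.291 = 0.874.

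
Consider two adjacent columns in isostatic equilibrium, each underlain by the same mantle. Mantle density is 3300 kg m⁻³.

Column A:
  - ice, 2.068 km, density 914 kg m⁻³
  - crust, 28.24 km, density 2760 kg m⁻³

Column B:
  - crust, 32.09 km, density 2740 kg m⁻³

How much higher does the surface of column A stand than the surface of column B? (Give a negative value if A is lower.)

For any compensation level in the mantle, the mantle terms cancel and isostasy reduces to e = (Σt_A − Σt_B) − (Σ(ρt)_A − Σ(ρt)_B) / ρ_m.
Σt_A = 30.308 km; Σt_B = 32.09 km; Σ(ρt)_A = 79832.552; Σ(ρt)_B = 87926.6 (in km·kg m⁻³).
e = (30.308 − 32.09) − (79832.552 − 87926.6) / 3300 = 0.671 km.

0.671 km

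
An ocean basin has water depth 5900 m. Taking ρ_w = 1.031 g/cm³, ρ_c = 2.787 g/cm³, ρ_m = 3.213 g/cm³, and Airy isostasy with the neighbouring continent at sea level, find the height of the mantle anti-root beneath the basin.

In Airy isostatic equilibrium: replacing crust with seawater at the top is compensated by replacing crust with mantle at the base: d (ρ_c − ρ_w) = a (ρ_m − ρ_c).
a = d (ρ_c − ρ_w)/(ρ_m − ρ_c) = 5900 m × 1.756/0.426 = 24300 m.

24300 m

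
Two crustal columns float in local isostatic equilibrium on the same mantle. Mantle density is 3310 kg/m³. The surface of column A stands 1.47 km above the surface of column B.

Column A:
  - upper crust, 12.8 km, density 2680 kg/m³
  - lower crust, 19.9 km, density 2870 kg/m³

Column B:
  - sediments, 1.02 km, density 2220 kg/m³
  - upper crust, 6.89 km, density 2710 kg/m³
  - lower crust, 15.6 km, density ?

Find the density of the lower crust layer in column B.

Take the compensation level at the base of the deeper column (depth z_c below the surface of column A) and equate Σ ρ_i t_i down to z_c; mantle fills any gap and the z_c terms cancel.
Column A: 12.8×2680 + 19.9×2870 + (z_c − 32.7)×3310
Column B: 1.47×0 + 1.02×2220 + 6.89×2710 + 15.6×ρ + (z_c − 1.47 − 23.51)×3310
The z_c×3310 term appears on both sides and cancels. Collect the known terms of each column as K = Σ(ρt)_known − 3310 × (depth of known layers): K_A = 91417 − 3310×32.7 = −16820; K_B = 20936.3 − 3310×(1.47 + 23.51) = −61747.5.
Balance: K_A = K_B + 15.6×ρ, so ρ = (K_A − K_B)/15.6 = 44927.5/15.6 = 2880 kg/m³.

2880 kg/m³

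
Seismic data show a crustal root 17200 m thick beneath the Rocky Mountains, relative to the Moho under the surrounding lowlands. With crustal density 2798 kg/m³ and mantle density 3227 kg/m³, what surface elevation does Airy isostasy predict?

For local isostatic compensation: ρ_c h = (ρ_m − ρ_c) r.
h = r (ρ_m − ρ_c) / ρ_c = 17200 m × (3227 − 2798) / 2798 = 2640 m.

2640 m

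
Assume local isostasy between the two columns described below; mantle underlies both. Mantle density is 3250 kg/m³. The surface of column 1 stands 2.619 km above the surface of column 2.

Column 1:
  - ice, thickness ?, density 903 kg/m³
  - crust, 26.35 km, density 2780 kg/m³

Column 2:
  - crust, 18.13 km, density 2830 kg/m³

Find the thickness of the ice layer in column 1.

1.59 km

Take the compensation level at the base of the deeper column (depth z_c below the surface of column 1) and equate Σ ρ_i t_i down to z_c; mantle fills any gap and the z_c terms cancel.
Column 1: x×903 + 26.35×2780 + (z_c − 26.35 − x)×3250
Column 2: 2.619×0 + 18.13×2830 + (z_c − 2.619 − 18.13)×3250
The z_c×3250 term appears on both sides and cancels. Collect the known terms of each column as K = Σ(ρt)_known − 3250 × (depth of known layers): K_1 = 73253 − 3250×26.35 = −12384.5; K_2 = 51307.9 − 3250×(2.619 + 18.13) = −16126.35.
Balance: K_1 − x×(3250 − 903) = K_2, so x = (K_1 − K_2)/(3250 − 903) = 3741.85/2347 = 1.59 km.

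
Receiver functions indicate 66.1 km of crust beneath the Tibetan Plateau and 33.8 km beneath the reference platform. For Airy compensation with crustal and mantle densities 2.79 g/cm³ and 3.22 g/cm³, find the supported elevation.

Excess crust Δ = 66.1 km − 33.8 km = 32.3 km, split between elevation h and root r with h + r = Δ.
Airy balance ρ_c h = (ρ_m − ρ_c) r gives r = h ρ_c/(ρ_m − ρ_c), so h (1 + ρ_c/(ρ_m − ρ_c)) = Δ, i.e. h = Δ (ρ_m − ρ_c)/ρ_m.
h = 32.3 km × 0.43/3.22 = 4.31 km.

4.31 km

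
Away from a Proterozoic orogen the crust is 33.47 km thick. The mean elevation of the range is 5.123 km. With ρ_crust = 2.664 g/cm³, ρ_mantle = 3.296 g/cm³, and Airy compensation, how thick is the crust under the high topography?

60.2 km

Root depth r = h ρ_c / (ρ_m − ρ_c) = 5.123 km × 2.664 / 0.632 = 21.59 km.
Total thickness = T + h + r = 33.47 km + 5.123 km + 21.59 km = 60.2 km.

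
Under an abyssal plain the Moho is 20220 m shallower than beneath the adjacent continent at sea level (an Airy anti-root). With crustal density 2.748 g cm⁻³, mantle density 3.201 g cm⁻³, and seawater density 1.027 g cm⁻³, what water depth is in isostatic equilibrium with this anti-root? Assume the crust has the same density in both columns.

Replacing a thickness d of crust by seawater at the top must be balanced by replacing crust with mantle at the base: d (ρ_c − ρ_w) = a (ρ_m − ρ_c).
d = a (ρ_m − ρ_c)/(ρ_c − ρ_w) = 20220 m × 0.453/1.721 = 5320 m.

5320 m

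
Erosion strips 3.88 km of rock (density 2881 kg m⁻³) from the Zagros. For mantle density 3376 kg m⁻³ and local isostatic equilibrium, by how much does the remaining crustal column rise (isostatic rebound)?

Unloading: uplift u = e ρ_c/ρ_m = 3.88 km × 2881/3376 = 3.31 km.

3.31 km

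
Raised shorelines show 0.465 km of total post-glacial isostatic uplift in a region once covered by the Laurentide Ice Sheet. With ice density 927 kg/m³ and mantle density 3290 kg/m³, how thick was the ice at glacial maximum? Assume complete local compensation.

u = t ρ_ice/ρ_m → t = u ρ_m/ρ_ice = 0.465 km × 3290/927 = 1.65 km.

1.65 km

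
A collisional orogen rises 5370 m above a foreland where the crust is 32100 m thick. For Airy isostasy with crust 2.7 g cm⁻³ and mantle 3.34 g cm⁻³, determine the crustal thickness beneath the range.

60100 m

Root depth r = h ρ_c / (ρ_m − ρ_c) = 5370 m × 2.7 / 0.64 = 22650 m.
Total thickness = T + h + r = 32100 m + 5370 m + 22650 m = 60100 m.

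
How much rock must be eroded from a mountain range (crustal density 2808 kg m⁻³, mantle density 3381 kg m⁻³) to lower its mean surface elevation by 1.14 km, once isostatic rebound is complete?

6.73 km

Net drop Δ = e − u = e − e ρ_c/ρ_m = e (ρ_m − ρ_c)/ρ_m.
e = Δ ρ_m/(ρ_m − ρ_c) = 1.14 km × 3381/573 = 6.73 km.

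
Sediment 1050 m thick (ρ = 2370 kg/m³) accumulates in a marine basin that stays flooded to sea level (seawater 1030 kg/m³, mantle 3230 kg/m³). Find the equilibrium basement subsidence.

Submarine loading: the sediment displaces seawater, and the subsidence is in turn flooded, so s (ρ_m − ρ_w) = t (ρ_sed − ρ_w).
s = 1050 m × (2370 − 1030) / (3230 − 1030) = 640 m.

640 m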